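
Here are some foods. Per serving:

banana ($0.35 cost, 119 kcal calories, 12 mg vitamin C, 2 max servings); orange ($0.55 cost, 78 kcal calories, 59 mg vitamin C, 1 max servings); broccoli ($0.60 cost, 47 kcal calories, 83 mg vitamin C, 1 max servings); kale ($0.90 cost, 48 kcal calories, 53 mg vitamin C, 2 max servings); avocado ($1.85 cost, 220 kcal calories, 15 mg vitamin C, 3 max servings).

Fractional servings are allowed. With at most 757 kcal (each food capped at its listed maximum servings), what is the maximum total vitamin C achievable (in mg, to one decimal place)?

Vitamin C per kcal: broccoli 1.766, kale 1.104, orange 0.7564, banana 0.1008, avocado 0.06818.
Take 1 serving of broccoli: uses 47 kcal, +83.0 mg vitamin C (running total 83.0 mg).
Take 2 servings of kale: uses 96 kcal, +106.0 mg vitamin C (running total 189.0 mg).
Take 1 serving of orange: uses 78 kcal, +59.0 mg vitamin C (running total 248.0 mg).
Take 2 servings of banana: uses 238 kcal, +24.0 mg vitamin C (running total 272.0 mg).
Take 1.355 servings of avocado: uses 298 kcal, +20.3 mg vitamin C (running total 292.3 mg).
Greedy by best ratio exhausts the calories allowance optimally: 292.3 mg.

292.3 mg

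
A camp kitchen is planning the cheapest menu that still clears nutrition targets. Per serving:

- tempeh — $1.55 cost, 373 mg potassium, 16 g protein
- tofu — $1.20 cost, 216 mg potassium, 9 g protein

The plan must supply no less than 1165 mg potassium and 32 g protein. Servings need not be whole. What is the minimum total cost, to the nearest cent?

$4.84

An LP optimum is at a vertex; with two nutrient constraints at most two foods are used. Check each candidate.
tempeh only: max(1165/373, 32/16) = 3.123 servings → $4.84.
tofu only: max(1165/216, 32/9) = 5.394 servings → $6.47.
tempeh + tofu: the both-tight solution has a negative serving — not a feasible corner.
The minimum over all feasible corners is $4.84.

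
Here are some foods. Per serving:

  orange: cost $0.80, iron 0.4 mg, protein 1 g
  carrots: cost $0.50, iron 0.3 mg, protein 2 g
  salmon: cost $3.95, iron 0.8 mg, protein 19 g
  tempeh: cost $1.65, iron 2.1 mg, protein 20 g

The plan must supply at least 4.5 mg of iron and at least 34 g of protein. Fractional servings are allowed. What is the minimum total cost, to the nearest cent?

This is a tiny linear program; its minimum lies at a vertex of the feasible set. List the vertices and price them.
orange only: max(4.5/0.4, 34/1) = 34 servings → $27.20.
carrots only: max(4.5/0.3, 34/2) = 17 servings → $8.50.
salmon only: max(4.5/0.8, 34/19) = 5.625 servings → $22.22.
tempeh only: max(4.5/2.1, 34/20) = 2.143 servings → $3.54.
orange + carrots with both targets exact would need a negative amount; discard.
orange + salmon with both tight: 8.574 servings and 1.338 servings → $12.14.
orange + tempeh with both tight: 3.153 servings and 1.542 servings → $5.07.
carrots + salmon with both tight: 14.22 servings and 0.2927 servings → $8.27.
carrots + tempeh with both tight: 10.33 servings and 0.6667 servings → $6.27.
salmon + tempeh: intersection lies outside the first quadrant.
The minimum over all feasible corners is $3.54.

$3.54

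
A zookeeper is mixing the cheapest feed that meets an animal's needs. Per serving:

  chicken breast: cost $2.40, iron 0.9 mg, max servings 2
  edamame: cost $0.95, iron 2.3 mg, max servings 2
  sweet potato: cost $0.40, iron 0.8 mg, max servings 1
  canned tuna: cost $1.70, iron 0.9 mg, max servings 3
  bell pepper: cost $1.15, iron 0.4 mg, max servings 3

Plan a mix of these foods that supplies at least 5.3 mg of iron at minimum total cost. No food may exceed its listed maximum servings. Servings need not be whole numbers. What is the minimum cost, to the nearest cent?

$2.25

Cost per mg of iron: edamame $0.4130, sweet potato $0.5000, canned tuna $1.8889, chicken breast $2.6667, bell pepper $2.8750.
Take 2 servings of edamame: +4.6 mg iron for $1.90 (total $1.90, still need 0.7 mg).
Take 0.875 servings of sweet potato: +0.7 mg iron for $0.35 (total $2.25, still need 0.0 mg).
Greedy by cheapest-per-mg is optimal for a single linear constraint, so the minimum cost is $2.25.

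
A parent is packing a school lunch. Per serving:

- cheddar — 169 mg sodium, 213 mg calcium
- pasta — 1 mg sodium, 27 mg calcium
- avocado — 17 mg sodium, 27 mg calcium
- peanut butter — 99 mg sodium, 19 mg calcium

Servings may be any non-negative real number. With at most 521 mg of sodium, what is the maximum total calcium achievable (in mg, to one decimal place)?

Calcium per mg sodium: pasta 27, avocado 1.588, cheddar 1.26, peanut butter 0.1919.
With no serving limits, spend the whole sodium allowance on pasta: 521 mg / 1 mg × 27 mg = 14067.0 mg.

14067.0 mg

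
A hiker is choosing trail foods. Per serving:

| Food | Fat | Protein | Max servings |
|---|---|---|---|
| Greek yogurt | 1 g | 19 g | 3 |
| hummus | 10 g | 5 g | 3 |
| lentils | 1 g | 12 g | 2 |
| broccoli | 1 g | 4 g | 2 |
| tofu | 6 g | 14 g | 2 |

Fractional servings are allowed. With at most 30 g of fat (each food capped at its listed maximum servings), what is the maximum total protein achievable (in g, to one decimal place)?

122.5 g

Protein per g fat: Greek yogurt 19, lentils 12, broccoli 4, tofu 2.333, hummus 0.5.
Take 3 servings of Greek yogurt: uses 3 g fat, +57.0 g protein (running total 57.0 g).
Take 2 servings of lentils: uses 2 g fat, +24.0 g protein (running total 81.0 g).
Take 2 servings of broccoli: uses 2 g fat, +8.0 g protein (running total 89.0 g).
Take 2 servings of tofu: uses 12 g fat, +28.0 g protein (running total 117.0 g).
Take 1.1 servings of hummus: uses 11 g fat, +5.5 g protein (running total 122.5 g).
Greedy by best ratio exhausts the fat allowance optimally: 122.5 g.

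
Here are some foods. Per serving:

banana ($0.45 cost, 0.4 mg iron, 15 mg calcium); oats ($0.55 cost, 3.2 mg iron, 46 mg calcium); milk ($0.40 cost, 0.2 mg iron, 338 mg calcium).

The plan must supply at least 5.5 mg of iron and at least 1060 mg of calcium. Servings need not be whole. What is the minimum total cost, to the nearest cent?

With two linear requirements the optimum uses one or two foods; enumerate the corners.
banana only: max(5.5/0.4, 1060/15) = 70.67 servings → $31.80.
oats only: max(5.5/3.2, 1060/46) = 23.04 servings → $12.67.
milk only: max(5.5/0.2, 1060/338) = 27.5 servings → $11.00.
banana + oats: the both-tight solution has a negative serving — not a feasible corner.
banana + milk with both tight: 12.46 servings and 2.583 servings → $6.64.
oats + milk with both tight: 1.536 servings and 2.927 servings → $2.02.
So the least-cost plan costs $2.02.

$2.02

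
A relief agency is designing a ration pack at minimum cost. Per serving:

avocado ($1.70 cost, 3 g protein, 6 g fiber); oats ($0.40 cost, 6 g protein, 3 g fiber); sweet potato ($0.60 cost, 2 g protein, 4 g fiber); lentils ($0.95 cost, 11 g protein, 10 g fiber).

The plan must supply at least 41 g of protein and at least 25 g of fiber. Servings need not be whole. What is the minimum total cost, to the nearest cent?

Minimising a linear cost over {protein ≥ 41, fiber ≥ 25, servings ≥ 0} — the optimum is at a vertex, using one or two foods.
avocado only: max(41/3, 25/6) = 13.67 servings → $23.23.
oats only: max(41/6, 25/3) = 8.333 servings → $3.33.
sweet potato only: max(41/2, 25/4) = 20.5 servings → $12.30.
lentils only: max(41/11, 25/10) = 3.727 servings → $3.54.
avocado + oats with both tight: 1 serving and 6.333 servings → $4.23.
avocado + sweet potato (both tight): parallel constraints — no distinct corner.
avocado + lentils with both targets exact would need a negative amount; discard.
oats + sweet potato with both tight: 6.333 servings and 1.5 servings → $3.43.
oats + lentils with both tight: 5 servings and 1 serving → $2.95.
sweet potato + lentils with both targets exact would need a negative amount; discard.
So the least-cost plan costs $2.95.

$2.95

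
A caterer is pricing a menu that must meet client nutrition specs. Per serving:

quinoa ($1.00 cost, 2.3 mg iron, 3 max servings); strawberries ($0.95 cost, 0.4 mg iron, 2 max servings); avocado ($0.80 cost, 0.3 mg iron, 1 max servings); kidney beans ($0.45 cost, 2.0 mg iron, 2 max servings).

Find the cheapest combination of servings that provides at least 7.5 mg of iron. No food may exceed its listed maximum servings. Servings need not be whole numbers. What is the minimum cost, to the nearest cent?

Cost per mg of iron: kidney beans $0.2250, quinoa $0.4348, strawberries $2.3750, avocado $2.6667.
Take 2 servings of kidney beans: +4.0 mg iron for $0.90 (total $0.90, still need 3.5 mg).
Take 1.522 servings of quinoa: +3.5 mg iron for $1.52 (total $2.42, still need 0.0 mg).
Greedy by cheapest-per-mg is optimal for a single linear constraint, so the minimum cost is $2.42.

$2.42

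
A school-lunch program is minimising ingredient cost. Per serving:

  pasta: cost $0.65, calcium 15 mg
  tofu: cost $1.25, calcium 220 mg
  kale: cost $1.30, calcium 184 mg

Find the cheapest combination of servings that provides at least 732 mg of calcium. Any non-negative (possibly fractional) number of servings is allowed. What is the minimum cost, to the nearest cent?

Cost per mg of calcium: tofu $0.0057, kale $0.0071, pasta $0.0433.
With no serving limits, use only tofu: 732 mg / 220 mg = 3.327 servings × $1.25 = $4.16.

$4.16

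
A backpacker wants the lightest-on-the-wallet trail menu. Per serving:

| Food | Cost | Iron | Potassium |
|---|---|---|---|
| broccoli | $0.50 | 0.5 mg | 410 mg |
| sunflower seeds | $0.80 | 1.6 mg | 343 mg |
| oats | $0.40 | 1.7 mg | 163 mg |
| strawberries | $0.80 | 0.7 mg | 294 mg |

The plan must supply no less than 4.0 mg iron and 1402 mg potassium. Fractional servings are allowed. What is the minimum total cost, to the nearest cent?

$2.02

Compare the cost at each extreme point of the feasible region.
broccoli only: max(4.0/0.5, 1402/410) = 8 servings → $4.00.
sunflower seeds only: max(4.0/1.6, 1402/343) = 4.087 servings → $3.27.
oats only: max(4.0/1.7, 1402/163) = 8.601 servings → $3.44.
strawberries only: max(4.0/0.7, 1402/294) = 5.714 servings → $4.57.
broccoli + sunflower seeds with both tight: 1.798 servings and 1.938 servings → $2.45.
broccoli + oats with both tight: 2.813 servings and 1.526 servings → $2.02.
broccoli + strawberries with both targets exact would need a negative amount; discard.
sunflower seeds + oats: intersection lies outside the first quadrant.
sunflower seeds + strawberries with both tight: 0.845 servings and 3.783 servings → $3.70.
oats + strawberries with both tight: 0.5045 servings and 4.489 servings → $3.79.
The minimum over all feasible corners is $2.02.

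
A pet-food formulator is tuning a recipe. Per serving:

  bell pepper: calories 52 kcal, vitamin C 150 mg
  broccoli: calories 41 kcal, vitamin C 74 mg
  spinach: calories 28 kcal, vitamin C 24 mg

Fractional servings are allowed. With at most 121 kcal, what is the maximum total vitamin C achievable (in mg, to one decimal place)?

Vitamin C per kcal: bell pepper 2.885, broccoli 1.805, spinach 0.8571.
With no serving limits, spend the whole calories allowance on bell pepper: 121 kcal / 52 kcal × 150 mg = 349.0 mg.

349.0 mg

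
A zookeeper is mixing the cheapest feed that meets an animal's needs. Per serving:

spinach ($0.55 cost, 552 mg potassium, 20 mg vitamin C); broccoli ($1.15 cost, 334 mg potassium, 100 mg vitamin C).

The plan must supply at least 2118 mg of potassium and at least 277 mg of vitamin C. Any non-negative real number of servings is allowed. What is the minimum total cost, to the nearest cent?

$3.97

Compare the cost at each extreme point of the feasible region.
spinach only: max(2118/552, 277/20) = 13.85 servings → $7.62.
broccoli only: max(2118/334, 277/100) = 6.341 servings → $7.29.
spinach + broccoli with both tight: 2.458 servings and 2.278 servings → $3.97.
Cheapest feasible corner: $3.97.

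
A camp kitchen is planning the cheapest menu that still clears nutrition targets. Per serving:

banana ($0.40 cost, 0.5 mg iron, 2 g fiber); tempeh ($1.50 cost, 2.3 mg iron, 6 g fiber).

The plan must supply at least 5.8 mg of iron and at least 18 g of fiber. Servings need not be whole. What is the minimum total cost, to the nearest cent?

At the optimum either one food covers both requirements or two foods hit both targets exactly; no other combination can be cheaper.
banana only: max(5.8/0.5, 18/2) = 11.6 servings → $4.64.
tempeh only: max(5.8/2.3, 18/6) = 3 servings → $4.50.
banana + tempeh with both tight: 4.125 servings and 1.625 servings → $4.09.
So the least-cost plan costs $4.09.

$4.09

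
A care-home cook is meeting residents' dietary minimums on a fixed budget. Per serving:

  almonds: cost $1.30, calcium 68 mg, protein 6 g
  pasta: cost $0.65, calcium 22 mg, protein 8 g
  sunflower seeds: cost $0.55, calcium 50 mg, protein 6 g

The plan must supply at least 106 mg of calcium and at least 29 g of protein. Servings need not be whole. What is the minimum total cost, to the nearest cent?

$2.41

At the optimum either one food covers both requirements or two foods hit both targets exactly; no other combination can be cheaper.
almonds only: max(106/68, 29/6) = 4.833 servings → $6.28.
pasta only: max(106/22, 29/8) = 4.818 servings → $3.13.
sunflower seeds only: max(106/50, 29/6) = 4.833 servings → $2.66.
almonds + pasta with both tight: 0.5097 servings and 3.243 servings → $2.77.
almonds + sunflower seeds: the both-tight solution has a negative serving — not a feasible corner.
pasta + sunflower seeds with both tight: 3.037 servings and 0.7836 servings → $2.41.
So the least-cost plan costs $2.41.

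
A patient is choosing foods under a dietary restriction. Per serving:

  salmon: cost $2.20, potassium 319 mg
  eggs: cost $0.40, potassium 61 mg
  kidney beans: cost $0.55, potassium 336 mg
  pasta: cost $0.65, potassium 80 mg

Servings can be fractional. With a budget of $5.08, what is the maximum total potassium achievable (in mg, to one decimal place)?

3103.4 mg

Potassium per dollar: kidney beans 610.9, eggs 152.5, salmon 145, pasta 123.1.
With no serving limits, spend the whole cost allowance on kidney beans: $5.08 / $0.55 × 336 mg = 3103.4 mg.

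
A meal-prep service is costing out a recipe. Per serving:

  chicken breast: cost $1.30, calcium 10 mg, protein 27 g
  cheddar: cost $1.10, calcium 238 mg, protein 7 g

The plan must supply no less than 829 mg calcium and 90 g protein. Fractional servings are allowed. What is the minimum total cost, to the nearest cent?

chicken breast only: max(829/10, 90/27) = 82.9 servings → $107.77.
cheddar only: max(829/238, 90/7) = 12.86 servings → $14.14.
chicken breast + cheddar with both tight: 2.457 servings and 3.38 servings → $6.91.
Cheapest feasible corner: $6.91.

$6.91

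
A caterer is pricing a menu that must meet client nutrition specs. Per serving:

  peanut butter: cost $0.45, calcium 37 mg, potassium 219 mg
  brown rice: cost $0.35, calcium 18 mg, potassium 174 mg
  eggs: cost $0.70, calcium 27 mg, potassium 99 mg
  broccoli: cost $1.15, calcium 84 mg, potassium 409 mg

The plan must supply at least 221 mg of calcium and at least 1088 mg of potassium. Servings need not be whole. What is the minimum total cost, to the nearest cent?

$2.69

With two linear requirements the optimum uses one or two foods; enumerate the corners.
peanut butter only: max(221/37, 1088/219) = 5.973 servings → $2.69.
brown rice only: max(221/18, 1088/174) = 12.28 servings → $4.30.
eggs only: max(221/27, 1088/99) = 10.99 servings → $7.69.
broccoli only: max(221/84, 1088/409) = 2.66 servings → $3.06.
peanut butter + brown rice: intersection lies outside the first quadrant.
peanut butter + eggs with both tight: 3.332 servings and 3.619 servings → $4.03.
peanut butter + broccoli with both tight: 0.3074 servings and 2.496 servings → $3.01.
brown rice + eggs with both tight: 2.571 servings and 6.471 servings → $5.43.
brown rice + broccoli with both tight: 0.1383 servings and 2.601 servings → $3.04.
eggs + broccoli: the both-tight solution has a negative serving — not a feasible corner.
So the least-cost plan costs $2.69.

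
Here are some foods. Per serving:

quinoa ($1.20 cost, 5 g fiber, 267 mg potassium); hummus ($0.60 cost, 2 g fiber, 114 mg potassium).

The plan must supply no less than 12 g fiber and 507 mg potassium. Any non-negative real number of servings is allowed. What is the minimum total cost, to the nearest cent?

For a min-cost LP with two ≥-constraints, a basic feasible solution has at most two positive variables.
quinoa only: max(12/5, 507/267) = 2.4 servings → $2.88.
hummus only: max(12/2, 507/114) = 6 servings → $3.60.
quinoa + hummus: intersection lies outside the first quadrant.
The minimum over all feasible corners is $2.88.

$2.88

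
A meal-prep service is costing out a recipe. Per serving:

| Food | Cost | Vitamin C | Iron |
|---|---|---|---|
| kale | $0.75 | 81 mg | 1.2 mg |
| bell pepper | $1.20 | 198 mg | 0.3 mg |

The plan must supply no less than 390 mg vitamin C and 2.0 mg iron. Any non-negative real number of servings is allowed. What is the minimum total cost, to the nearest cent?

An LP optimum is at a vertex; with two nutrient constraints at most two foods are used. Check each candidate.
kale only: max(390/81, 2.0/1.2) = 4.815 servings → $3.61.
bell pepper only: max(390/198, 2.0/0.3) = 6.667 servings → $8.00.
kale + bell pepper with both tight: 1.308 servings and 1.435 servings → $2.70.
So the least-cost plan costs $2.70.

$2.70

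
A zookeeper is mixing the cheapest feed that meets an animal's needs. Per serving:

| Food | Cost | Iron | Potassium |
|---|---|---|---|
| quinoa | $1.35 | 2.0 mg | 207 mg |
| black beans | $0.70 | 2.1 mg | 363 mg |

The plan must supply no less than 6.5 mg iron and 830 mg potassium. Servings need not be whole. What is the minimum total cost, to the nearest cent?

$2.17

At the optimum either one food covers both requirements or two foods hit both targets exactly; no other combination can be cheaper.
quinoa only: max(6.5/2.0, 830/207) = 4.01 servings → $5.41.
black beans only: max(6.5/2.1, 830/363) = 3.095 servings → $2.17.
quinoa + black beans with both tight: 2.116 servings and 1.08 servings → $3.61.
So the least-cost plan costs $2.17.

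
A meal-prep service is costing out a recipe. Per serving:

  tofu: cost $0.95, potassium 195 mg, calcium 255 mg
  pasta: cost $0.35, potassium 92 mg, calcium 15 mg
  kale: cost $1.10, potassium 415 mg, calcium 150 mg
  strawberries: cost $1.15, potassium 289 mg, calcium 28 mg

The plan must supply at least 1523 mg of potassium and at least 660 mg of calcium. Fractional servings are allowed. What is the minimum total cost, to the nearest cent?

This is a tiny linear program; its minimum lies at a vertex of the feasible set. List the vertices and price them.
tofu only: max(1523/195, 660/255) = 7.81 servings → $7.42.
pasta only: max(1523/92, 660/15) = 44 servings → $15.40.
kale only: max(1523/415, 660/150) = 4.4 servings → $4.84.
strawberries only: max(1523/289, 660/28) = 23.57 servings → $27.11.
tofu + pasta with both tight: 1.844 servings and 12.64 servings → $6.18.
tofu + kale with both tight: 0.5935 servings and 3.391 servings → $4.29.
tofu + strawberries with both tight: 2.17 servings and 3.805 servings → $6.44.
pasta + kale with both targets exact would need a negative amount; discard.
pasta + strawberries with both targets exact would need a negative amount; discard.
kale + strawberries with both targets exact would need a negative amount; discard.
Cheapest feasible corner: $4.29.

$4.29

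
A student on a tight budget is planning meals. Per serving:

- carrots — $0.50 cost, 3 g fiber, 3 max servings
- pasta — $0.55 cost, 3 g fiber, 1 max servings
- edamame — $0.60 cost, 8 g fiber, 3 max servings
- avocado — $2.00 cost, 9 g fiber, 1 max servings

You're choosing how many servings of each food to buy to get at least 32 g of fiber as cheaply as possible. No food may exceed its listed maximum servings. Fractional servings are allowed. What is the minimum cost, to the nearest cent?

$3.13

Cost per g of fiber: edamame $0.0750, carrots $0.1667, pasta $0.1833, avocado $0.2222.
Take 3 servings of edamame: +24.0 g fiber for $1.80 (total $1.80, still need 8.0 g).
Take 2.667 servings of carrots: +8.0 g fiber for $1.33 (total $3.13, still need 0.0 g).
Filling from the cheapest source first is optimal under one linear minimum: $3.13.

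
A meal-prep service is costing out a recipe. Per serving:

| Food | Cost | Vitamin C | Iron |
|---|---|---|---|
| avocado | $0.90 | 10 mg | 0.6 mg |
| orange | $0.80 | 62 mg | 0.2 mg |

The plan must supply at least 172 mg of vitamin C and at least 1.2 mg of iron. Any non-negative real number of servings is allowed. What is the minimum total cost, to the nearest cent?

$3.10

avocado only: max(172/10, 1.2/0.6) = 17.2 servings → $15.48.
orange only: max(172/62, 1.2/0.2) = 6 servings → $4.80.
avocado + orange with both tight: 1.136 servings and 2.591 servings → $3.10.
Cheapest feasible corner: $3.10.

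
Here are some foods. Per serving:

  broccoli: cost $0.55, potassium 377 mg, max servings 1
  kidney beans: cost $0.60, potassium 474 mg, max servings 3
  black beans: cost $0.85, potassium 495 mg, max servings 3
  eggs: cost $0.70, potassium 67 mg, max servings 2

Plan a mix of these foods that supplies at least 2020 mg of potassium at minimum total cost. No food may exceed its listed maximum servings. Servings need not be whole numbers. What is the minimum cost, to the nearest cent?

Cost per mg of potassium: kidney beans $0.0013, broccoli $0.0015, black beans $0.0017, eggs $0.0104.
Take 3 servings of kidney beans: +1422.0 mg potassium for $1.80 (total $1.80, still need 598.0 mg).
Take 1 serving of broccoli: +377.0 mg potassium for $0.55 (total $2.35, still need 221.0 mg).
Take 0.4465 servings of black beans: +221.0 mg potassium for $0.38 (total $2.73, still need 0.0 mg).
Filling from the cheapest source first is optimal under one linear minimum: $2.73.

$2.73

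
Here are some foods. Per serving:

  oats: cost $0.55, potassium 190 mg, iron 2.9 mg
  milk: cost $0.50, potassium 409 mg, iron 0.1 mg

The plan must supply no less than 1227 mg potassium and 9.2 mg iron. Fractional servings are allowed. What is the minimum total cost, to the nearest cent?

$2.49

Two binding constraints pin down two serving amounts, so the optimal mix uses at most two foods. The candidates are each food alone (scaled to the tighter of potassium/iron) and each pair with both constraints tight.
oats only: max(1227/190, 9.2/2.9) = 6.458 servings → $3.55.
milk only: max(1227/409, 9.2/0.1) = 92 servings → $46.00.
oats + milk with both tight: 3.119 servings and 1.551 servings → $2.49.
The minimum over all feasible corners is $2.49.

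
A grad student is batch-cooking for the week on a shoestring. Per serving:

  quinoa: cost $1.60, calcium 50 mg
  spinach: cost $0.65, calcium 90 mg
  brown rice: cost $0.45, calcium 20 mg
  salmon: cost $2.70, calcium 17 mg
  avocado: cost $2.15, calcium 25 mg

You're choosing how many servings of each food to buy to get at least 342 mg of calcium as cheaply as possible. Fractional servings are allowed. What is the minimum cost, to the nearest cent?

Cost per mg of calcium: spinach $0.0072, brown rice $0.0225, quinoa $0.0320, avocado $0.0860, salmon $0.1588.
With no serving limits, use only spinach: 342 mg / 90 mg = 3.8 servings × $0.65 = $2.47.

$2.47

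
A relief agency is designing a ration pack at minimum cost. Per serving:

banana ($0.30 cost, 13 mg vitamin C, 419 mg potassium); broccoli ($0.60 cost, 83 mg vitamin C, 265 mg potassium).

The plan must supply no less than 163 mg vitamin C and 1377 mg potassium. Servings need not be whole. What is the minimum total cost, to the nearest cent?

$1.65

This is a tiny linear program; its minimum lies at a vertex of the feasible set. List the vertices and price them.
banana only: max(163/13, 1377/419) = 12.54 servings → $3.76.
broccoli only: max(163/83, 1377/265) = 5.196 servings → $3.12.
banana + broccoli with both tight: 2.269 servings and 1.608 servings → $1.65.
So the least-cost plan costs $1.65.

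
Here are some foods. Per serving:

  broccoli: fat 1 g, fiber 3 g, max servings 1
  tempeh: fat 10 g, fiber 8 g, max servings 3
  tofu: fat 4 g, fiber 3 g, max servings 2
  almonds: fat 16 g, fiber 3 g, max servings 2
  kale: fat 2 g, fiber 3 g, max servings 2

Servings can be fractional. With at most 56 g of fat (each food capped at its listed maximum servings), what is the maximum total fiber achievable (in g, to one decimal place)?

Fiber per g fat: broccoli 3, kale 1.5, tempeh 0.8, tofu 0.75, almonds 0.1875.
Take 1 serving of broccoli: uses 1 g fat, +3.0 g fiber (running total 3.0 g).
Take 2 servings of kale: uses 4 g fat, +6.0 g fiber (running total 9.0 g).
Take 3 servings of tempeh: uses 30 g fat, +24.0 g fiber (running total 33.0 g).
Take 2 servings of tofu: uses 8 g fat, +6.0 g fiber (running total 39.0 g).
Take 0.8125 servings of almonds: uses 13 g fat, +2.4 g fiber (running total 41.4 g).
Greedy by best ratio exhausts the fat allowance optimally: 41.4 g.

41.4 g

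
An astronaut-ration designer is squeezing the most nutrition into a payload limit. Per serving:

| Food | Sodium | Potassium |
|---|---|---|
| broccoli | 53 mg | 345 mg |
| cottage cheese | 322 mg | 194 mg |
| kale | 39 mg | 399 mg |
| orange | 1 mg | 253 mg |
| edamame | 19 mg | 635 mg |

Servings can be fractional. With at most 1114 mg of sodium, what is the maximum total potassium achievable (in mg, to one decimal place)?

Potassium per mg sodium: orange 253, edamame 33.42, kale 10.23, broccoli 6.509, cottage cheese 0.6025.
With no serving limits, spend the whole sodium allowance on orange: 1114 mg / 1 mg × 253 mg = 281842.0 mg.

281842.0 mg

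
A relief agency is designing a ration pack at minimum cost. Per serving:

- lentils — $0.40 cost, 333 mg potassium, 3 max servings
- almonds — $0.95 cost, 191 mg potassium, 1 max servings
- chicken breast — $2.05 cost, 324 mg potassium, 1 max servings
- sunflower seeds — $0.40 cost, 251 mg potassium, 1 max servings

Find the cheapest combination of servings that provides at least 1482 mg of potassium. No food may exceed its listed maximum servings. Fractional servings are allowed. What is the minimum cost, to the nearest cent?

$2.81

Cost per mg of potassium: lentils $0.0012, sunflower seeds $0.0016, almonds $0.0050, chicken breast $0.0063.
Take 3 servings of lentils: +999.0 mg potassium for $1.20 (total $1.20, still need 483.0 mg).
Take 1 serving of sunflower seeds: +251.0 mg potassium for $0.40 (total $1.60, still need 232.0 mg).
Take 1 serving of almonds: +191.0 mg potassium for $0.95 (total $2.55, still need 41.0 mg).
Take 0.1265 servings of chicken breast: +41.0 mg potassium for $0.26 (total $2.81, still need 0.0 mg).
Greedy by cheapest-per-mg is optimal for a single linear constraint, so the minimum cost is $2.81.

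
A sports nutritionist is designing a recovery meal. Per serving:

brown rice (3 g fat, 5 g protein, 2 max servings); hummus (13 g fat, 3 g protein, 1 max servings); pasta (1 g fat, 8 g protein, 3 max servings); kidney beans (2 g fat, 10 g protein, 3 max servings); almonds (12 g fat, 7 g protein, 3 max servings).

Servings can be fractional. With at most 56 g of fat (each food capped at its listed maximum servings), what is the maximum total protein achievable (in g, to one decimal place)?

86.2 g

Protein per g fat: pasta 8, kidney beans 5, brown rice 1.667, almonds 0.5833, hummus 0.2308.
Take 3 servings of pasta: uses 3 g fat, +24.0 g protein (running total 24.0 g).
Take 3 servings of kidney beans: uses 6 g fat, +30.0 g protein (running total 54.0 g).
Take 2 servings of brown rice: uses 6 g fat, +10.0 g protein (running total 64.0 g).
Take 3 servings of almonds: uses 36 g fat, +21.0 g protein (running total 85.0 g).
Take 0.3846 servings of hummus: uses 5 g fat, +1.2 g protein (running total 86.2 g).
Filling greedily by protein-per-g fat is optimal for one linear limit, giving 86.2 g.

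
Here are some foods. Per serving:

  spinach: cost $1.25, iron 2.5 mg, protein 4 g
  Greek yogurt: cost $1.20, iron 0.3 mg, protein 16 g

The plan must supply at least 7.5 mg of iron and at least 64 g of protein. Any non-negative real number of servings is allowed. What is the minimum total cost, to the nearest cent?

This is a tiny linear program; its minimum lies at a vertex of the feasible set. List the vertices and price them.
spinach only: max(7.5/2.5, 64/4) = 16 servings → $20.00.
Greek yogurt only: max(7.5/0.3, 64/16) = 25 servings → $30.00.
spinach + Greek yogurt with both tight: 2.598 servings and 3.351 servings → $7.27.
The minimum over all feasible corners is $7.27.

$7.27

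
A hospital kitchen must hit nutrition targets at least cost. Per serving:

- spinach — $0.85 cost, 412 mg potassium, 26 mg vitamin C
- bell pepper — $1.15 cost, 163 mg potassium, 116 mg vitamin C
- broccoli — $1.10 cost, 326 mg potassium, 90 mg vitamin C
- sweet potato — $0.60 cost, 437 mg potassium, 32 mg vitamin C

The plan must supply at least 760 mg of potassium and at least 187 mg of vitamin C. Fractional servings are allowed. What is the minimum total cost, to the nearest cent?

Minimising a linear cost over {potassium ≥ 760, vitamin C ≥ 187, servings ≥ 0} — the optimum is at a vertex, using one or two foods.
spinach only: max(760/412, 187/26) = 7.192 servings → $6.11.
bell pepper only: max(760/163, 187/116) = 4.663 servings → $5.36.
broccoli only: max(760/326, 187/90) = 2.331 servings → $2.56.
sweet potato only: max(760/437, 187/32) = 5.844 servings → $3.51.
spinach + bell pepper with both tight: 1.324 servings and 1.315 servings → $2.64.
spinach + broccoli with both tight: 0.26 servings and 2.003 servings → $2.42.
spinach + sweet potato: the both-tight solution has a negative serving — not a feasible corner.
bell pepper + broccoli: intersection lies outside the first quadrant.
bell pepper + sweet potato with both tight: 1.262 servings and 1.268 servings → $2.21.
broccoli + sweet potato with both tight: 1.986 servings and 0.2574 servings → $2.34.
So the least-cost plan costs $2.21.

$2.21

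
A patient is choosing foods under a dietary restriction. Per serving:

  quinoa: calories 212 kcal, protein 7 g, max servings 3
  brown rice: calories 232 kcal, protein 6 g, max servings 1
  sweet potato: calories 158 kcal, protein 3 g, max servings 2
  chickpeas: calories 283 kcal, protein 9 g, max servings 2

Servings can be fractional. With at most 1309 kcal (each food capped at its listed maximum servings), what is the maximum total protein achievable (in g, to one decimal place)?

41.8 g

Protein per kcal: quinoa 0.03302, chickpeas 0.0318, brown rice 0.02586, sweet potato 0.01899.
Take 3 servings of quinoa: uses 636 kcal, +21.0 g protein (running total 21.0 g).
Take 2 servings of chickpeas: uses 566 kcal, +18.0 g protein (running total 39.0 g).
Take 0.4612 servings of brown rice: uses 107 kcal, +2.8 g protein (running total 41.8 g).
Filling greedily by protein-per-kcal is optimal for one linear limit, giving 41.8 g.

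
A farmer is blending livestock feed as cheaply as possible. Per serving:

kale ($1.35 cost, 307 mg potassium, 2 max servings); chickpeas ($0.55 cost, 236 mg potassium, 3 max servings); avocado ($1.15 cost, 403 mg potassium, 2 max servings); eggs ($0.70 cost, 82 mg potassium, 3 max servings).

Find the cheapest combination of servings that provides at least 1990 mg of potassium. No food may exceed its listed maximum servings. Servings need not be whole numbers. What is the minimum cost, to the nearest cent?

$6.04

Cost per mg of potassium: chickpeas $0.0023, avocado $0.0029, kale $0.0044, eggs $0.0085.
Take 3 servings of chickpeas: +708.0 mg potassium for $1.65 (total $1.65, still need 1282.0 mg).
Take 2 servings of avocado: +806.0 mg potassium for $2.30 (total $3.95, still need 476.0 mg).
Take 1.55 servings of kale: +476.0 mg potassium for $2.09 (total $6.04, still need 0.0 mg).
Filling from the cheapest source first is optimal under one linear minimum: $6.04.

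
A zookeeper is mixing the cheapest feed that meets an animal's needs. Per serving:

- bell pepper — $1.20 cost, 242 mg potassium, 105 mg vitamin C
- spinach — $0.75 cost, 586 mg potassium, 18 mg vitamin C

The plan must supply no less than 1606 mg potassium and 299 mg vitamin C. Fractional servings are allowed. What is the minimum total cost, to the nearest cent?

Compare the cost at each extreme point of the feasible region.
bell pepper only: max(1606/242, 299/105) = 6.636 servings → $7.96.
spinach only: max(1606/586, 299/18) = 16.61 servings → $12.46.
bell pepper + spinach with both tight: 2.559 servings and 1.684 servings → $4.33.
The minimum over all feasible corners is $4.33.

$4.33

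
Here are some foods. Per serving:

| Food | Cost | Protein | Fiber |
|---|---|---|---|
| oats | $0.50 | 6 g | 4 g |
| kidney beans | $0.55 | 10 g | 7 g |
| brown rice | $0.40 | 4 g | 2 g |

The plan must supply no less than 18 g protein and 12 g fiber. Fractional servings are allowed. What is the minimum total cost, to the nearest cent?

With two linear requirements the optimum uses one or two foods; enumerate the corners.
oats only: max(18/6, 12/4) = 3 servings → $1.50.
kidney beans only: max(18/10, 12/7) = 1.8 servings → $0.99.
brown rice only: max(18/4, 12/2) = 6 servings → $2.40.
oats + kidney beans with both tight: 3 servings and 0 servings → $1.50.
oats + brown rice with both tight: 3 servings and 0 servings → $1.50.
kidney beans + brown rice with both tight: 1.5 servings and 0.75 servings → $1.12.
The minimum over all feasible corners is $0.99.

$0.99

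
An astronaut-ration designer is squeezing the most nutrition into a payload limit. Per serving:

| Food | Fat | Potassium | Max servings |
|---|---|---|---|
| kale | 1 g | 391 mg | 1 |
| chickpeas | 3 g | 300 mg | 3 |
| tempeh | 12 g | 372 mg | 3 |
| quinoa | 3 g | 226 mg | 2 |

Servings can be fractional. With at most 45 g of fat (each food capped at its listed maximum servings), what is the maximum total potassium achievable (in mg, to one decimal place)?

Potassium per g fat: kale 391, chickpeas 100, quinoa 75.33, tempeh 31.
Take 1 serving of kale: uses 1 g fat, +391.0 mg potassium (running total 391.0 mg).
Take 3 servings of chickpeas: uses 9 g fat, +900.0 mg potassium (running total 1291.0 mg).
Take 2 servings of quinoa: uses 6 g fat, +452.0 mg potassium (running total 1743.0 mg).
Take 2.417 servings of tempeh: uses 29 g fat, +899.0 mg potassium (running total 2642.0 mg).
Greedy by best ratio exhausts the fat allowance optimally: 2642.0 mg.

2642.0 mg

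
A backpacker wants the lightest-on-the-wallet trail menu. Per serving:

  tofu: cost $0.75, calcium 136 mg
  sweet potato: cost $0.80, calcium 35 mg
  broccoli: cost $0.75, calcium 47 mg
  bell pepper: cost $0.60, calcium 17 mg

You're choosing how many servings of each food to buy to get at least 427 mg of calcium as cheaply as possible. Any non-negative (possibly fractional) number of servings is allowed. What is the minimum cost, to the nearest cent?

$2.35

Cost per mg of calcium: tofu $0.0055, broccoli $0.0160, sweet potato $0.0229, bell pepper $0.0353.
With no serving limits, use only tofu: 427 mg / 136 mg = 3.14 servings × $0.75 = $2.35.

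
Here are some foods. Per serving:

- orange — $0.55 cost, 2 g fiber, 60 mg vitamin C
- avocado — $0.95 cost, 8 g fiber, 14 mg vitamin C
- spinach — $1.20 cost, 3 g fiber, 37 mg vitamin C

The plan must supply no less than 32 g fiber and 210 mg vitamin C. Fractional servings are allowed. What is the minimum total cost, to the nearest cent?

Minimising a linear cost over {fiber ≥ 32, vitamin C ≥ 210, servings ≥ 0} — the optimum is at a vertex, using one or two foods.
orange only: max(32/2, 210/60) = 16 servings → $8.80.
avocado only: max(32/8, 210/14) = 15 servings → $14.25.
spinach only: max(32/3, 210/37) = 10.67 servings → $12.80.
orange + avocado with both tight: 2.726 servings and 3.319 servings → $4.65.
orange + spinach: intersection lies outside the first quadrant.
avocado + spinach with both tight: 2.181 servings and 4.85 servings → $7.89.
So the least-cost plan costs $4.65.

$4.65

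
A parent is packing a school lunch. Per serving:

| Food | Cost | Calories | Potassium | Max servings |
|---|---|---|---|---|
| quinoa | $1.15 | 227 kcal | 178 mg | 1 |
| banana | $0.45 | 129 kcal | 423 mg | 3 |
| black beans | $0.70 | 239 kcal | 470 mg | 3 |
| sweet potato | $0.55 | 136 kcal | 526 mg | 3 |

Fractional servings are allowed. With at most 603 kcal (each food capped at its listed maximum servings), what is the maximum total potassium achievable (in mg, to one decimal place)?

2217.4 mg

Potassium per kcal: sweet potato 3.868, banana 3.279, black beans 1.967, quinoa 0.7841.
Take 3 servings of sweet potato: uses 408 kcal, +1578.0 mg potassium (running total 1578.0 mg).
Take 1.512 servings of banana: uses 195 kcal, +639.4 mg potassium (running total 2217.4 mg).
Filling greedily by potassium-per-kcal is optimal for one linear limit, giving 2217.4 mg.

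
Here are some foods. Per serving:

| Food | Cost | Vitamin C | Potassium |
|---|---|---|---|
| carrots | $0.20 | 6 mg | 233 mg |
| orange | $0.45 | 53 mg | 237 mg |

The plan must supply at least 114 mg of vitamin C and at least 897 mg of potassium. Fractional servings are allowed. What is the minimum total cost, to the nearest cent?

A basic optimal solution has at most two foods positive. Try each food alone and each pair with both targets met exactly.
carrots only: max(114/6, 897/233) = 19 servings → $3.80.
orange only: max(114/53, 897/237) = 3.785 servings → $1.70.
carrots + orange with both tight: 1.878 servings and 1.938 servings → $1.25.
The minimum over all feasible corners is $1.25.

$1.25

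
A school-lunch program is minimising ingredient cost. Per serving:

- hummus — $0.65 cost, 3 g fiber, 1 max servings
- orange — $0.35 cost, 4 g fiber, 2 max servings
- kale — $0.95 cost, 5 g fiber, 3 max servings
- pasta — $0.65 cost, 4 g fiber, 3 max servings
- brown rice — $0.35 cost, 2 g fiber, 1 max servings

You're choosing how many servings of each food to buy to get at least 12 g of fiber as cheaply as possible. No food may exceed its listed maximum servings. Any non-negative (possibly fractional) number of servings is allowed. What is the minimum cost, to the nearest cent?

Cost per g of fiber: orange $0.0875, pasta $0.1625, brown rice $0.1750, kale $0.1900, hummus $0.2167.
Take 2 servings of orange: +8.0 g fiber for $0.70 (total $0.70, still need 4.0 g).
Take 1 serving of pasta: +4.0 g fiber for $0.65 (total $1.35, still need 0.0 g).
Filling from the cheapest source first is optimal under one linear minimum: $1.35.

$1.35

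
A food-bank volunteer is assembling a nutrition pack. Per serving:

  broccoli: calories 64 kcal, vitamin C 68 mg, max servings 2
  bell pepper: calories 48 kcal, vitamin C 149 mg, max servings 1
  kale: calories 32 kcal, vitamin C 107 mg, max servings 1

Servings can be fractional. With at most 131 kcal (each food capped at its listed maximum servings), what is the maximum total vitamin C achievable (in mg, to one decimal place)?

Vitamin C per kcal: kale 3.344, bell pepper 3.104, broccoli 1.062.
Take 1 serving of kale: uses 32 kcal, +107.0 mg vitamin C (running total 107.0 mg).
Take 1 serving of bell pepper: uses 48 kcal, +149.0 mg vitamin C (running total 256.0 mg).
Take 0.7969 servings of broccoli: uses 51 kcal, +54.2 mg vitamin C (running total 310.2 mg).
Greedy by best ratio exhausts the calories allowance optimally: 310.2 mg.

310.2 mg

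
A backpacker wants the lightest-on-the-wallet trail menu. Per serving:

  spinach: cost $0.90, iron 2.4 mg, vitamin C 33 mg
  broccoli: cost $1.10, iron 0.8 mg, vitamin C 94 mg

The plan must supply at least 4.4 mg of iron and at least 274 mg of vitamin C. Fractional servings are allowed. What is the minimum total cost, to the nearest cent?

$3.71

Minimising a linear cost over {iron ≥ 4.4, vitamin C ≥ 274, servings ≥ 0} — the optimum is at a vertex, using one or two foods.
spinach only: max(4.4/2.4, 274/33) = 8.303 servings → $7.47.
broccoli only: max(4.4/0.8, 274/94) = 5.5 servings → $6.05.
spinach + broccoli with both tight: 0.9759 servings and 2.572 servings → $3.71.
Cheapest feasible corner: $3.71.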